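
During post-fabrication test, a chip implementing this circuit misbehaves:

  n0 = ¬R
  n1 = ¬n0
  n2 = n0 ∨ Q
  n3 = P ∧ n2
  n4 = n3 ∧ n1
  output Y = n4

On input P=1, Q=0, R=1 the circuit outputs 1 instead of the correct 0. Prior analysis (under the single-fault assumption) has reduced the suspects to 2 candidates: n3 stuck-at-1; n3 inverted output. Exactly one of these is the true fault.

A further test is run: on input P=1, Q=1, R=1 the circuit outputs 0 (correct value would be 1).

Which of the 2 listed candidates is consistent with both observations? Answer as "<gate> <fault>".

Evaluate each candidate on input P=1, Q=1, R=1:
  n3 stuck-at-1: n0=0, n1=1, n2=1, n3=1 [stuck-at-1], n4=1 → 1 — eliminated
  n3 inverted output: n0=0, n1=1, n2=1, n3=0 [inverted output], n4=0 → 0 — matches
Only n3 inverted output reproduces the observed 0.

n3 inverted output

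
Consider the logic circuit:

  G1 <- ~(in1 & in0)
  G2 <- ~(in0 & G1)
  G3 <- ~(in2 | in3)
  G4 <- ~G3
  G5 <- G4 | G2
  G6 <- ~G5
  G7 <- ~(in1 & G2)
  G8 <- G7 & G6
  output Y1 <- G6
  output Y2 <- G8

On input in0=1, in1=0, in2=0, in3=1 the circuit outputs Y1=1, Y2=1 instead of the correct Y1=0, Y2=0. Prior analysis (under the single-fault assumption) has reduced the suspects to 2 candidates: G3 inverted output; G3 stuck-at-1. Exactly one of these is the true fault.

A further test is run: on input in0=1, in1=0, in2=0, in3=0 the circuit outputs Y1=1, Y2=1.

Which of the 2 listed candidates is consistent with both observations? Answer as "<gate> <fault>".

G3 stuck-at-1

Evaluate each candidate on input in0=1, in1=0, in2=0, in3=0:
  G3 inverted output: G1=1, G2=0, G3=0 [inverted output], G4=1, G5=1, G6=0, G7=1, G8=0 → Y1=0, Y2=0 — eliminated
  G3 stuck-at-1: G1=1, G2=0, G3=1 [stuck-at-1], G4=0, G5=0, G6=1, G7=1, G8=1 → Y1=1, Y2=1 — matches
Only G3 stuck-at-1 reproduces the observed Y1=1, Y2=1.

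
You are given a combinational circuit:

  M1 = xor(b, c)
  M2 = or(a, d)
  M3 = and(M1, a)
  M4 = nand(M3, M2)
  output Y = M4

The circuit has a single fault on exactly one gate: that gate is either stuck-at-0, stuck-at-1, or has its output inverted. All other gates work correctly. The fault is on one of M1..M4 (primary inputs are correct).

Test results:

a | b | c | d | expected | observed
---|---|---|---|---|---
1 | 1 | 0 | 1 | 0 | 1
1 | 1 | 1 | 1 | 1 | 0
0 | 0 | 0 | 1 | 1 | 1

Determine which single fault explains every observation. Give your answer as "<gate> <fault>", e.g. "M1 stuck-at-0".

Fault-free values for test 1 (a=1, b=1, c=0, d=1): M1=1, M2=1, M3=1, M4=0, giving Y=0. Observed 1.
Test 1: faults giving observed 1 are {M1 stuck-at-0, M1 inverted output, M2 stuck-at-0, M2 inverted output, M3 stuck-at-0, M3 inverted output, M4 stuck-at-1, M4 inverted output}.
Test 2 (a=1, b=1, c=1, d=1): fault-free M1=0, M2=1, M3=0, M4=1 → 1; observed 0. Eliminates M1 stuck-at-0, M2 stuck-at-0, M2 inverted output, M3 stuck-at-0, M4 stuck-at-1.
Test 3 (a=0, b=0, c=0, d=1): fault-free M1=0, M2=1, M3=0, M4=1 → 1; observed 1. Eliminates M3 inverted output, M4 inverted output.
Only M1 inverted output is consistent with every test.

M1 inverted output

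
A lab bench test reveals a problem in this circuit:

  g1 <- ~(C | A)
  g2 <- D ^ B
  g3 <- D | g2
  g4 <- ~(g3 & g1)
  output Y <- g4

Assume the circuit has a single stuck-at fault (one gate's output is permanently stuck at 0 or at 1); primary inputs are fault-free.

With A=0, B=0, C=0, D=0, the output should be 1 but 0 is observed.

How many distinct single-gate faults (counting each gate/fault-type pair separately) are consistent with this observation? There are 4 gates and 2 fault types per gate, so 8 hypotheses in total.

Fault-free: g1=1, g2=0, g3=0, g4=1 → 1. Observed 0.
  g1 stuck-at-0: output 1 ✗
  g1 stuck-at-1: output 1 ✗
  g2 stuck-at-0: output 1 ✗
  g2 stuck-at-1: output 0 ✓
  g3 stuck-at-0: output 1 ✗
  g3 stuck-at-1: output 0 ✓
  g4 stuck-at-0: output 0 ✓
  g4 stuck-at-1: output 1 ✗
Consistent faults: {g2 stuck-at-1, g3 stuck-at-1, g4 stuck-at-0} — 3 in all.

3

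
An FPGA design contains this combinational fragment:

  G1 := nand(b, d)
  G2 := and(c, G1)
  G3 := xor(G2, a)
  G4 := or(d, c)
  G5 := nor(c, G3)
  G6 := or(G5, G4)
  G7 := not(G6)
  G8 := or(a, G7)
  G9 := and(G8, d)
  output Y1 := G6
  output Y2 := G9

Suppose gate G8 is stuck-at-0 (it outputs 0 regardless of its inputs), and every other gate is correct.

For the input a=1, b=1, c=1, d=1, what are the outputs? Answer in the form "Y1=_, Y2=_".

Y1=1, Y2=0

Propagate with G8 forced: G1=0, G2=0, G3=1, G4=1, G5=0, G6=1, G7=0, G8=0 [stuck-at-0], G9=0.
So the outputs are Y1=1, Y2=0. (Without the fault they would be Y1=1, Y2=1.)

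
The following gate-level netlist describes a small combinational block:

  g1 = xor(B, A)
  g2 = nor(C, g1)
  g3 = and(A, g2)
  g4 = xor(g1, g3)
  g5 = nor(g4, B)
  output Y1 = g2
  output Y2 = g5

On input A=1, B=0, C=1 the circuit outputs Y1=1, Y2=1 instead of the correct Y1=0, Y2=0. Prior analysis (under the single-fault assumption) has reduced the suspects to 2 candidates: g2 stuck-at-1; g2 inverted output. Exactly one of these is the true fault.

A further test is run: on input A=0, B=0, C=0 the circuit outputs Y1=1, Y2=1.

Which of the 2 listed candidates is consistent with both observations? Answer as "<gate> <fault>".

g2 stuck-at-1

Evaluate each candidate on input A=0, B=0, C=0:
  g2 stuck-at-1: g1=0, g2=1 [stuck-at-1], g3=0, g4=0, g5=1 → Y1=1, Y2=1 — matches
  g2 inverted output: g1=0, g2=0 [inverted output], g3=0, g4=0, g5=1 → Y1=0, Y2=1 — eliminated
Only g2 stuck-at-1 reproduces the observed Y1=1, Y2=1.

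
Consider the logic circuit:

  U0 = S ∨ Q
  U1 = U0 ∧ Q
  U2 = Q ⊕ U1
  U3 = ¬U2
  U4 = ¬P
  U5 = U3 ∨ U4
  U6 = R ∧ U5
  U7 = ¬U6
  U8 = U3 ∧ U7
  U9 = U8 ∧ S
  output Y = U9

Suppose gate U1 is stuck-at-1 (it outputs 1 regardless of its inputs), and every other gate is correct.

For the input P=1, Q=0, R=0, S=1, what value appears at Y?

0

Propagate with U1 forced: U0=1, U1=1 [stuck-at-1], U2=1, U3=0, U4=0, U5=0, U6=0, U7=1, U8=0, U9=0.
So Y = 0. (Without the fault it would be 1.)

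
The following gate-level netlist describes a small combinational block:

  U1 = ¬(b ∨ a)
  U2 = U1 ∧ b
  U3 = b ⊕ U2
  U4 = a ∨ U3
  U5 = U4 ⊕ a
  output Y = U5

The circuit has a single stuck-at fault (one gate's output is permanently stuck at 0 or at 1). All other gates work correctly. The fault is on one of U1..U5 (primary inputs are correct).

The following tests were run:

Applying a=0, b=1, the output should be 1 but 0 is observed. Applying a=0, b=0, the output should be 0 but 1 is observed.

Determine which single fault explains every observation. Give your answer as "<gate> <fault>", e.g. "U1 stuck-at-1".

Fault-free values for test 1 (a=0, b=1): U1=0, U2=0, U3=1, U4=1, U5=1, giving Y=1. Observed 0.
Test 1: faults giving observed 0 are {U1 stuck-at-1, U2 stuck-at-1, U3 stuck-at-0, U4 stuck-at-0, U5 stuck-at-0}.
Test 2 (a=0, b=0): fault-free U1=1, U2=0, U3=0, U4=0, U5=0 → 0; observed 1. Eliminates U1 stuck-at-1, U3 stuck-at-0, U4 stuck-at-0, U5 stuck-at-0.
Only U2 stuck-at-1 is consistent with every test.

U2 stuck-at-1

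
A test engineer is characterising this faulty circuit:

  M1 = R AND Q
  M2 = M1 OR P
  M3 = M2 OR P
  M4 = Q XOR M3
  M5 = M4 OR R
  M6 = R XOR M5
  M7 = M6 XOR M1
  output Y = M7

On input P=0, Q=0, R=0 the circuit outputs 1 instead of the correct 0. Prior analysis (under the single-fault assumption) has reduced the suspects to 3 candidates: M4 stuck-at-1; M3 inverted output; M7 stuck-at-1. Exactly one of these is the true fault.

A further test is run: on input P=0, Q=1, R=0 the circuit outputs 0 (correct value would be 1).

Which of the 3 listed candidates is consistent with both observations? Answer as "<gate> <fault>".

Evaluate each candidate on input P=0, Q=1, R=0:
  M4 stuck-at-1: M1=0, M2=0, M3=0, M4=1 [stuck-at-1], M5=1, M6=1, M7=1 → 1 — eliminated
  M3 inverted output: M1=0, M2=0, M3=1 [inverted output], M4=0, M5=0, M6=0, M7=0 → 0 — matches
  M7 stuck-at-1: M1=0, M2=0, M3=0, M4=1, M5=1, M6=1, M7=1 [stuck-at-1] → 1 — eliminated
Only M3 inverted output reproduces the observed 0.

M3 inverted output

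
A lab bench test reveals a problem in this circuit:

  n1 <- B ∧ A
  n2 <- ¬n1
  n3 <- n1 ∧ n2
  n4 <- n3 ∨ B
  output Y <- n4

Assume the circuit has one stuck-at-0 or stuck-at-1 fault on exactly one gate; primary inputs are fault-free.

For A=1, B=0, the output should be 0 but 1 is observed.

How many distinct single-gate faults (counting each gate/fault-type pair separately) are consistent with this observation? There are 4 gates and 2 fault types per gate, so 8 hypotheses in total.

Fault-free: n1=0, n2=1, n3=0, n4=0 → 0. Observed 1.
  n1 stuck-at-0: output 0 ✗
  n1 stuck-at-1: output 0 ✗
  n2 stuck-at-0: output 0 ✗
  n2 stuck-at-1: output 0 ✗
  n3 stuck-at-0: output 0 ✗
  n3 stuck-at-1: output 1 ✓
  n4 stuck-at-0: output 0 ✗
  n4 stuck-at-1: output 1 ✓
Consistent faults: {n3 stuck-at-1, n4 stuck-at-1} — 2 in all.

2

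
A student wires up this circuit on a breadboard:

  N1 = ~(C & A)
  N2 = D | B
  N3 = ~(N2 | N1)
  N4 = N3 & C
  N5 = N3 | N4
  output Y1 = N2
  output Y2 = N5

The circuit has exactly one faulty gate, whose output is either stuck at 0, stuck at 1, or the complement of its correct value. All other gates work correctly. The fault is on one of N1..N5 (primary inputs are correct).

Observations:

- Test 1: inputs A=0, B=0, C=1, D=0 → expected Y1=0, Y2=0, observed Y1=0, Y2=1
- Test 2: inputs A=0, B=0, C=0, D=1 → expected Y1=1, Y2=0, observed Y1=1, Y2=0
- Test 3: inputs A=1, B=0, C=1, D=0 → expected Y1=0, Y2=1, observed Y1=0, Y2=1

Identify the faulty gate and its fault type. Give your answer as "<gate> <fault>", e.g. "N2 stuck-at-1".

N1 stuck-at-0

Fault-free values for test 1 (A=0, B=0, C=1, D=0): N1=1, N2=0, N3=0, N4=0, N5=0, giving Y1=0, Y2=0. Observed Y1=0, Y2=1.
Test 1: faults giving observed Y1=0, Y2=1 are {N1 stuck-at-0, N1 inverted output, N3 stuck-at-1, N3 inverted output, N4 stuck-at-1, N4 inverted output, N5 stuck-at-1, N5 inverted output}.
Test 2 (A=0, B=0, C=0, D=1): fault-free N1=1, N2=1, N3=0, N4=0, N5=0 → Y1=1, Y2=0; observed Y1=1, Y2=0. Eliminates N3 stuck-at-1, N3 inverted output, N4 stuck-at-1, N4 inverted output, N5 stuck-at-1, N5 inverted output.
Test 3 (A=1, B=0, C=1, D=0): fault-free N1=0, N2=0, N3=1, N4=1, N5=1 → Y1=0, Y2=1; observed Y1=0, Y2=1. Eliminates N1 inverted output.
Only N1 stuck-at-0 is consistent with every test.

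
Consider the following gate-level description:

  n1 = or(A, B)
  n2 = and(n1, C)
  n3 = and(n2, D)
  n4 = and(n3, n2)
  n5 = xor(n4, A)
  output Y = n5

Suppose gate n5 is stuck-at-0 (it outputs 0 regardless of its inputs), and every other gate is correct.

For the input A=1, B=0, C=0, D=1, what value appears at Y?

0

Propagate with n5 forced: n1=1, n2=0, n3=0, n4=0, n5=0 [stuck-at-0].
So Y = 0. (Without the fault it would be 1.)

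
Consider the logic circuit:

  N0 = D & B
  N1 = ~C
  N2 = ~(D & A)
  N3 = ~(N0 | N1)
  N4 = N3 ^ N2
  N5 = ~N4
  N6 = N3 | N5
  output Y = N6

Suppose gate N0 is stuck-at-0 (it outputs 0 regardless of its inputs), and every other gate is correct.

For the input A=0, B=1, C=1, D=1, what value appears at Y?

Propagate with N0 forced: N0=0 [stuck-at-0], N1=0, N2=1, N3=1, N4=0, N5=1, N6=1.
So Y = 1. (Without the fault it would be 0.)

1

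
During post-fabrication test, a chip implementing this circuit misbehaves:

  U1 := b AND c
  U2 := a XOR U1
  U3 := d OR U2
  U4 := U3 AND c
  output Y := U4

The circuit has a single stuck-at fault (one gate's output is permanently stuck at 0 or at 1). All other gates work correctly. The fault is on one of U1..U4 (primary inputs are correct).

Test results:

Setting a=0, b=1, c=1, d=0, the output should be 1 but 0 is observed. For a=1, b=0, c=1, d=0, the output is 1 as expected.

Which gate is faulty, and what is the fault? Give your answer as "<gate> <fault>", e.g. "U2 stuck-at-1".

U1 stuck-at-0

Fault-free values for test 1 (a=0, b=1, c=1, d=0): U1=1, U2=1, U3=1, U4=1, giving Y=1. Observed 0.
Test 1: faults giving observed 0 are {U1 stuck-at-0, U2 stuck-at-0, U3 stuck-at-0, U4 stuck-at-0}.
Test 2 (a=1, b=0, c=1, d=0): fault-free U1=0, U2=1, U3=1, U4=1 → 1; observed 1. Eliminates U2 stuck-at-0, U3 stuck-at-0, U4 stuck-at-0.
Only U1 stuck-at-0 is consistent with every test.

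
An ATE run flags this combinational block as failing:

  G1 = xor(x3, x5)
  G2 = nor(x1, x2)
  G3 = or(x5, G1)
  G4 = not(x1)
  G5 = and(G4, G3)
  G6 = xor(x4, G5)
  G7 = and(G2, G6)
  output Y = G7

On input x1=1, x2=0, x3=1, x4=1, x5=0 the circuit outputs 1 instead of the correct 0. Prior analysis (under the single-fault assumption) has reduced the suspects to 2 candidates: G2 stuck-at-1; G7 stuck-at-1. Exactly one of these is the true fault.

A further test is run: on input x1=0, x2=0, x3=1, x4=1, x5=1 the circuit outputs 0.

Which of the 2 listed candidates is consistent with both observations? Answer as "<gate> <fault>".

G2 stuck-at-1

Evaluate each candidate on input x1=0, x2=0, x3=1, x4=1, x5=1:
  G2 stuck-at-1: G1=0, G2=1 [stuck-at-1], G3=1, G4=1, G5=1, G6=0, G7=0 → 0 — matches
  G7 stuck-at-1: G1=0, G2=1, G3=1, G4=1, G5=1, G6=0, G7=1 [stuck-at-1] → 1 — eliminated
Only G2 stuck-at-1 reproduces the observed 0.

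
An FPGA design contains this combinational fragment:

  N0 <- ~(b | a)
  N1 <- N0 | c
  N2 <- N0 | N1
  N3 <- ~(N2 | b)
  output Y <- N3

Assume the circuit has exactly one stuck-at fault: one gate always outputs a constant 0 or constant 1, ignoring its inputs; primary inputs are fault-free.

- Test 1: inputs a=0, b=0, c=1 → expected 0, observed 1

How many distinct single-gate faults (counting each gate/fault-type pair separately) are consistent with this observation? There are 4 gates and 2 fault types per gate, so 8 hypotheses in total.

Fault-free: N0=1, N1=1, N2=1, N3=0 → 0. Observed 1.
  N0 stuck-at-0: output 0 ✗
  N0 stuck-at-1: output 0 ✗
  N1 stuck-at-0: output 0 ✗
  N1 stuck-at-1: output 0 ✗
  N2 stuck-at-0: output 1 ✓
  N2 stuck-at-1: output 0 ✗
  N3 stuck-at-0: output 0 ✗
  N3 stuck-at-1: output 1 ✓
Consistent faults: {N2 stuck-at-0, N3 stuck-at-1} — 2 in all.

2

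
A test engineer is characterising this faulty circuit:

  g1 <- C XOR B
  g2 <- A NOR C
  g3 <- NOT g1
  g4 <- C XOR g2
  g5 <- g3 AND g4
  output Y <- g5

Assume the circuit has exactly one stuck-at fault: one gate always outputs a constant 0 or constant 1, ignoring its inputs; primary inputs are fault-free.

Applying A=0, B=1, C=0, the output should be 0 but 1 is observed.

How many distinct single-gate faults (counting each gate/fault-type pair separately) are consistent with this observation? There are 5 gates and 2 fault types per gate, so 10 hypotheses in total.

Fault-free: g1=1, g2=1, g3=0, g4=1, g5=0 → 0. Observed 1.
  g1 stuck-at-0: output 1 ✓
  g1 stuck-at-1: output 0 ✗
  g2 stuck-at-0: output 0 ✗
  g2 stuck-at-1: output 0 ✗
  g3 stuck-at-0: output 0 ✗
  g3 stuck-at-1: output 1 ✓
  g4 stuck-at-0: output 0 ✗
  g4 stuck-at-1: output 0 ✗
  g5 stuck-at-0: output 0 ✗
  g5 stuck-at-1: output 1 ✓
Consistent faults: {g1 stuck-at-0, g3 stuck-at-1, g5 stuck-at-1} — 3 in all.

3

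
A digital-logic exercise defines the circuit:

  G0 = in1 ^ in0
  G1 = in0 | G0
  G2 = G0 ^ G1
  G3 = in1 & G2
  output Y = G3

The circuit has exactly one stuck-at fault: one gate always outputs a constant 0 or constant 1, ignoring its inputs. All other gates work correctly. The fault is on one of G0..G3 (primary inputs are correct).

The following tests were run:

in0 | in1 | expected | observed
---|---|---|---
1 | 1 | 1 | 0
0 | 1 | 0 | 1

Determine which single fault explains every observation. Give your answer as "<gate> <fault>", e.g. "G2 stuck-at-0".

G1 stuck-at-0

Fault-free values for test 1 (in0=1, in1=1): G0=0, G1=1, G2=1, G3=1, giving Y=1. Observed 0.
Test 1: faults giving observed 0 are {G0 stuck-at-1, G1 stuck-at-0, G2 stuck-at-0, G3 stuck-at-0}.
Test 2 (in0=0, in1=1): fault-free G0=1, G1=1, G2=0, G3=0 → 0; observed 1. Eliminates G0 stuck-at-1, G2 stuck-at-0, G3 stuck-at-0.
Only G1 stuck-at-0 is consistent with every test.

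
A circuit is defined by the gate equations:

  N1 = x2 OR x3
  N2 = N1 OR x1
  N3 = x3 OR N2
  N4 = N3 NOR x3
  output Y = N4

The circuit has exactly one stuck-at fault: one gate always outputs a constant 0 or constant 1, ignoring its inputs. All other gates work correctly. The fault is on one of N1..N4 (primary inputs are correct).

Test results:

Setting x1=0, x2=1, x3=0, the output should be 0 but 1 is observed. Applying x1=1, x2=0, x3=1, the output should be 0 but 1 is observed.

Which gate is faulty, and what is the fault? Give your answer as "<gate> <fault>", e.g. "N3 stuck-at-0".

Fault-free values for test 1 (x1=0, x2=1, x3=0): N1=1, N2=1, N3=1, N4=0, giving Y=0. Observed 1.
Test 1: faults giving observed 1 are {N1 stuck-at-0, N2 stuck-at-0, N3 stuck-at-0, N4 stuck-at-1}.
Test 2 (x1=1, x2=0, x3=1): fault-free N1=1, N2=1, N3=1, N4=0 → 0; observed 1. Eliminates N1 stuck-at-0, N2 stuck-at-0, N3 stuck-at-0.
Only N4 stuck-at-1 is consistent with every test.

N4 stuck-at-1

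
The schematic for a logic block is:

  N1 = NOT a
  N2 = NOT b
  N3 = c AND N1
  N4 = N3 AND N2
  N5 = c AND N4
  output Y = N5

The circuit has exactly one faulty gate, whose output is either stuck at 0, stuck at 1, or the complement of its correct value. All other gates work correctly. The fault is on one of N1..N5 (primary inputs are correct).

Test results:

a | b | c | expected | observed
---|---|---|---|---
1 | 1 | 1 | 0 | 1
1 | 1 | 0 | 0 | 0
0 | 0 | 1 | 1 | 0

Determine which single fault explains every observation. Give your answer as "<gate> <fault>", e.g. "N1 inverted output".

Fault-free values for test 1 (a=1, b=1, c=1): N1=0, N2=0, N3=0, N4=0, N5=0, giving Y=0. Observed 1.
Test 1: faults giving observed 1 are {N4 stuck-at-1, N4 inverted output, N5 stuck-at-1, N5 inverted output}.
Test 2 (a=1, b=1, c=0): fault-free N1=0, N2=0, N3=0, N4=0, N5=0 → 0; observed 0. Eliminates N5 stuck-at-1, N5 inverted output.
Test 3 (a=0, b=0, c=1): fault-free N1=1, N2=1, N3=1, N4=1, N5=1 → 1; observed 0. Eliminates N4 stuck-at-1.
Only N4 inverted output is consistent with every test.

N4 inverted output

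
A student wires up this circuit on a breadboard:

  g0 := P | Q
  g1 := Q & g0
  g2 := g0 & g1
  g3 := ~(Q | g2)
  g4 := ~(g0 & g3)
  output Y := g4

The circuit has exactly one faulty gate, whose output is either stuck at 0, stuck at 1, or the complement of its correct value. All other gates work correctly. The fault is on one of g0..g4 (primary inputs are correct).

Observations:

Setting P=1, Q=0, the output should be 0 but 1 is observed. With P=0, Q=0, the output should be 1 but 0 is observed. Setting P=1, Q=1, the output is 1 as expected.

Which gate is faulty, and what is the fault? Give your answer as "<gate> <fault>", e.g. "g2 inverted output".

Fault-free values for test 1 (P=1, Q=0): g0=1, g1=0, g2=0, g3=1, g4=0, giving Y=0. Observed 1.
Test 1: faults giving observed 1 are {g0 stuck-at-0, g0 inverted output, g1 stuck-at-1, g1 inverted output, g2 stuck-at-1, g2 inverted output, g3 stuck-at-0, g3 inverted output, g4 stuck-at-1, g4 inverted output}.
Test 2 (P=0, Q=0): fault-free g0=0, g1=0, g2=0, g3=1, g4=1 → 1; observed 0. Eliminates g0 stuck-at-0, g1 stuck-at-1, g1 inverted output, g2 stuck-at-1, g2 inverted output, g3 stuck-at-0, g3 inverted output, g4 stuck-at-1.
Test 3 (P=1, Q=1): fault-free g0=1, g1=1, g2=1, g3=0, g4=1 → 1; observed 1. Eliminates g4 inverted output.
Only g0 inverted output is consistent with every test.

g0 inverted output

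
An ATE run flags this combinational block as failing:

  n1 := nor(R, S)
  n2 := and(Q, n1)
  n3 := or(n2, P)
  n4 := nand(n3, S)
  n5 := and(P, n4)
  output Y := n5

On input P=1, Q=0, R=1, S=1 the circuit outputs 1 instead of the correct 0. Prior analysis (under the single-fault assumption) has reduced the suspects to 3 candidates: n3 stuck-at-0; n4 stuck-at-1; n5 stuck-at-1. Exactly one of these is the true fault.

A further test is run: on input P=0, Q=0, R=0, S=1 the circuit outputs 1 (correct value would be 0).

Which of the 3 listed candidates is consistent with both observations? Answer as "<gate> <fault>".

Evaluate each candidate on input P=0, Q=0, R=0, S=1:
  n3 stuck-at-0: n1=0, n2=0, n3=0 [stuck-at-0], n4=1, n5=0 → 0 — eliminated
  n4 stuck-at-1: n1=0, n2=0, n3=0, n4=1 [stuck-at-1], n5=0 → 0 — eliminated
  n5 stuck-at-1: n1=0, n2=0, n3=0, n4=1, n5=1 [stuck-at-1] → 1 — matches
Only n5 stuck-at-1 reproduces the observed 1.

n5 stuck-at-1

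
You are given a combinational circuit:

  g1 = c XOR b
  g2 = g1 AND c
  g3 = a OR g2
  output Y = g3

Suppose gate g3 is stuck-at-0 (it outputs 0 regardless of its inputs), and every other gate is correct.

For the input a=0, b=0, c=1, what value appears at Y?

0

Propagate with g3 forced: g1=1, g2=1, g3=0 [stuck-at-0].
So Y = 0. (Without the fault it would be 1.)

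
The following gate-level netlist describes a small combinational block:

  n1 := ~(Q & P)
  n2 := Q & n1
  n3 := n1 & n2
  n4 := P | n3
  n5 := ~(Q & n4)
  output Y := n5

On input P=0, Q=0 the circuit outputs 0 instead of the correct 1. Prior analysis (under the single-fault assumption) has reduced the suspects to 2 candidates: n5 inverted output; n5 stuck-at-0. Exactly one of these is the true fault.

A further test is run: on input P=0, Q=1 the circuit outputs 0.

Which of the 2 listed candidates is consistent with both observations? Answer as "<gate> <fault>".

Evaluate each candidate on input P=0, Q=1:
  n5 inverted output: n1=1, n2=1, n3=1, n4=1, n5=1 [inverted output] → 1 — eliminated
  n5 stuck-at-0: n1=1, n2=1, n3=1, n4=1, n5=0 [stuck-at-0] → 0 — matches
Only n5 stuck-at-0 reproduces the observed 0.

n5 stuck-at-0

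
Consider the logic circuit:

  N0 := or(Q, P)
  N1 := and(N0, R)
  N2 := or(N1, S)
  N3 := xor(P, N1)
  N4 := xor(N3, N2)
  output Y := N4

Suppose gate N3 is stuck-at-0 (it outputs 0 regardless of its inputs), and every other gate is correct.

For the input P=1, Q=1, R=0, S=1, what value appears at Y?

1

Propagate with N3 forced: N0=1, N1=0, N2=1, N3=0 [stuck-at-0], N4=1.
So Y = 1. (Without the fault it would be 0.)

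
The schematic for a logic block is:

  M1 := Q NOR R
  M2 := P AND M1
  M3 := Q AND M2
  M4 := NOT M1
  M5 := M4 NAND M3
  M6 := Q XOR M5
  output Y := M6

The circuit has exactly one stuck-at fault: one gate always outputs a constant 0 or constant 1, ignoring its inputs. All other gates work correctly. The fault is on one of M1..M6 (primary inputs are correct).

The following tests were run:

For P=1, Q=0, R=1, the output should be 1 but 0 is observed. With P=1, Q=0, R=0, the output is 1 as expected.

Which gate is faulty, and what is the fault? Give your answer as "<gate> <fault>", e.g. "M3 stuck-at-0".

M3 stuck-at-1

Fault-free values for test 1 (P=1, Q=0, R=1): M1=0, M2=0, M3=0, M4=1, M5=1, M6=1, giving Y=1. Observed 0.
Test 1: faults giving observed 0 are {M3 stuck-at-1, M5 stuck-at-0, M6 stuck-at-0}.
Test 2 (P=1, Q=0, R=0): fault-free M1=1, M2=1, M3=0, M4=0, M5=1, M6=1 → 1; observed 1. Eliminates M5 stuck-at-0, M6 stuck-at-0.
Only M3 stuck-at-1 is consistent with every test.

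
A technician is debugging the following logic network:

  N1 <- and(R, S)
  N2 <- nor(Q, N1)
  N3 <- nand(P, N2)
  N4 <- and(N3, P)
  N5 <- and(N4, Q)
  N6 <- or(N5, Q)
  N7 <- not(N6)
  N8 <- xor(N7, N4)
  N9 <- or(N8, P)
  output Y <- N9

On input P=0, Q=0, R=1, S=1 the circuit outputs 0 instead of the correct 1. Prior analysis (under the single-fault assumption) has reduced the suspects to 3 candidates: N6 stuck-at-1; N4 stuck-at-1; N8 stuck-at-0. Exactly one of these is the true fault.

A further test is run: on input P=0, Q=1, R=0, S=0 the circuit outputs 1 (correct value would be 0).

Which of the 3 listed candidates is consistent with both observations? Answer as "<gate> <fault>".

Evaluate each candidate on input P=0, Q=1, R=0, S=0:
  N6 stuck-at-1: N1=0, N2=0, N3=1, N4=0, N5=0, N6=1 [stuck-at-1], N7=0, N8=0, N9=0 → 0 — eliminated
  N4 stuck-at-1: N1=0, N2=0, N3=1, N4=1 [stuck-at-1], N5=1, N6=1, N7=0, N8=1, N9=1 → 1 — matches
  N8 stuck-at-0: N1=0, N2=0, N3=1, N4=0, N5=0, N6=1, N7=0, N8=0 [stuck-at-0], N9=0 → 0 — eliminated
Only N4 stuck-at-1 reproduces the observed 1.

N4 stuck-at-1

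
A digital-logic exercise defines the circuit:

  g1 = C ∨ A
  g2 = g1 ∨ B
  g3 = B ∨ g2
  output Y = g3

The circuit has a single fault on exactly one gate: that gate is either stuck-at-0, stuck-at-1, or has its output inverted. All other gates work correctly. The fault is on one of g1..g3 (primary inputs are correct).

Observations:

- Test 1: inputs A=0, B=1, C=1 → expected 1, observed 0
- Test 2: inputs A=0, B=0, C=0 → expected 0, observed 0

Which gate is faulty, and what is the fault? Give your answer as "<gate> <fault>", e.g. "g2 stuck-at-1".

g3 stuck-at-0

Fault-free values for test 1 (A=0, B=1, C=1): g1=1, g2=1, g3=1, giving Y=1. Observed 0.
Test 1: faults giving observed 0 are {g3 stuck-at-0, g3 inverted output}.
Test 2 (A=0, B=0, C=0): fault-free g1=0, g2=0, g3=0 → 0; observed 0. Eliminates g3 inverted output.
Only g3 stuck-at-0 is consistent with every test.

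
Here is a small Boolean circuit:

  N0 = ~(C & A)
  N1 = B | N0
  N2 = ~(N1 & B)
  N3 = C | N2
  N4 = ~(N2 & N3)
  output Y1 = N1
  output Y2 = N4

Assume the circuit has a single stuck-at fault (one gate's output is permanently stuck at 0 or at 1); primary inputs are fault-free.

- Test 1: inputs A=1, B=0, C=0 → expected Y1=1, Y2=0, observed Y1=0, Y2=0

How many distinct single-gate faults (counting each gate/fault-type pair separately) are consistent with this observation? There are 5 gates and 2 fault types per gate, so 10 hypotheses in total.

2

Fault-free: N0=1, N1=1, N2=1, N3=1, N4=0 → Y1=1, Y2=0. Observed Y1=0, Y2=0.
  N0 stuck-at-0: output Y1=0, Y2=0 ✓
  N0 stuck-at-1: output Y1=1, Y2=0 ✗
  N1 stuck-at-0: output Y1=0, Y2=0 ✓
  N1 stuck-at-1: output Y1=1, Y2=0 ✗
  N2 stuck-at-0: output Y1=1, Y2=1 ✗
  N2 stuck-at-1: output Y1=1, Y2=0 ✗
  N3 stuck-at-0: output Y1=1, Y2=1 ✗
  N3 stuck-at-1: output Y1=1, Y2=0 ✗
  N4 stuck-at-0: output Y1=1, Y2=0 ✗
  N4 stuck-at-1: output Y1=1, Y2=1 ✗
Consistent faults: {N0 stuck-at-0, N1 stuck-at-0} — 2 in all.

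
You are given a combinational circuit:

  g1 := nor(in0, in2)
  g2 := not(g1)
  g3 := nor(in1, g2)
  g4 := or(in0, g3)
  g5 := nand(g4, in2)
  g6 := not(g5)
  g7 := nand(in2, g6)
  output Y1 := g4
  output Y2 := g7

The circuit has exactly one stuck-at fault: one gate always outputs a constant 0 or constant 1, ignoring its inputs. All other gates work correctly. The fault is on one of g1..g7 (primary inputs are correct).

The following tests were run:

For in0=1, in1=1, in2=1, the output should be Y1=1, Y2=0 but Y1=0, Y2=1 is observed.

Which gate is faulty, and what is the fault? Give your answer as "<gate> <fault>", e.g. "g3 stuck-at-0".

g4 stuck-at-0

Fault-free values for test 1 (in0=1, in1=1, in2=1): g1=0, g2=1, g3=0, g4=1, g5=0, g6=1, g7=0, giving Y1=1, Y2=0. Observed Y1=0, Y2=1.
Test 1: faults giving observed Y1=0, Y2=1 are {g4 stuck-at-0}.
Only g4 stuck-at-0 is consistent with every test.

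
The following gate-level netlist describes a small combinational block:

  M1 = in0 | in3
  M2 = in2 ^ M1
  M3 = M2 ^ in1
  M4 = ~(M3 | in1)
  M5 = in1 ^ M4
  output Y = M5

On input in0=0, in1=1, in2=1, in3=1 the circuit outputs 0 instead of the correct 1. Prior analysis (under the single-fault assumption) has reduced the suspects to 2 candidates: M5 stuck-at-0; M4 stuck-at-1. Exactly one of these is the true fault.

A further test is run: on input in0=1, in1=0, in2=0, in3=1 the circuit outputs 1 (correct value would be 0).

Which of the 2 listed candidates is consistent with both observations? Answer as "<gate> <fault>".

M4 stuck-at-1

Evaluate each candidate on input in0=1, in1=0, in2=0, in3=1:
  M5 stuck-at-0: M1=1, M2=1, M3=1, M4=0, M5=0 [stuck-at-0] → 0 — eliminated
  M4 stuck-at-1: M1=1, M2=1, M3=1, M4=1 [stuck-at-1], M5=1 → 1 — matches
Only M4 stuck-at-1 reproduces the observed 1.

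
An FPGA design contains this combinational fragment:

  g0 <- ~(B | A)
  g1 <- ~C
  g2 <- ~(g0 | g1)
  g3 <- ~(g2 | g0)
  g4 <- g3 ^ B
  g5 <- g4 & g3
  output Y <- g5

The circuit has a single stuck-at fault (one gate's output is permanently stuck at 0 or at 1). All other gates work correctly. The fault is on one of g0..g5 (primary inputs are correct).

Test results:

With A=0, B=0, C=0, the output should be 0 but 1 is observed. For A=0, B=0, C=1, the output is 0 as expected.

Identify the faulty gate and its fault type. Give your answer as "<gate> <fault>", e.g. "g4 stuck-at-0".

Fault-free values for test 1 (A=0, B=0, C=0): g0=1, g1=1, g2=0, g3=0, g4=0, g5=0, giving Y=0. Observed 1.
Test 1: faults giving observed 1 are {g0 stuck-at-0, g3 stuck-at-1, g5 stuck-at-1}.
Test 2 (A=0, B=0, C=1): fault-free g0=1, g1=0, g2=0, g3=0, g4=0, g5=0 → 0; observed 0. Eliminates g3 stuck-at-1, g5 stuck-at-1.
Only g0 stuck-at-0 is consistent with every test.

g0 stuck-at-0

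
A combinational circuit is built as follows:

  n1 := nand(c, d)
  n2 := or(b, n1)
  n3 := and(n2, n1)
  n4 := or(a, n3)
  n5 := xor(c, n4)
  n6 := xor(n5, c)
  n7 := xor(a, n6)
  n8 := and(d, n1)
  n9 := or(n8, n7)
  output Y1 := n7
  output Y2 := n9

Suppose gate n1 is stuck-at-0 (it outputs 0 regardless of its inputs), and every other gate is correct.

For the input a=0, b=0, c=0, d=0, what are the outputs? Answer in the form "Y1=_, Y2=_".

Propagate with n1 forced: n1=0 [stuck-at-0], n2=0, n3=0, n4=0, n5=0, n6=0, n7=0, n8=0, n9=0.
So the outputs are Y1=0, Y2=0. (Without the fault they would be Y1=1, Y2=1.)

Y1=0, Y2=0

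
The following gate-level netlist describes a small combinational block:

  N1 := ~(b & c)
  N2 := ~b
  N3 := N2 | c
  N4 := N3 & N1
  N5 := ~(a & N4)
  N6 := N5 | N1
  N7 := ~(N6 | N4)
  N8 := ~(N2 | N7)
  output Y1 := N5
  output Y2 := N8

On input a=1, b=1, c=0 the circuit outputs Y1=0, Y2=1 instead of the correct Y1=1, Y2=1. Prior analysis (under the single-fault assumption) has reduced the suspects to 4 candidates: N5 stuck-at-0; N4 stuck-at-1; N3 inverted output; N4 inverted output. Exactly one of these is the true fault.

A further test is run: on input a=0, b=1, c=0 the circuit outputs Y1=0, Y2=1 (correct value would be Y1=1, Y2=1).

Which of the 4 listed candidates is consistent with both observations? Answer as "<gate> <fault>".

Evaluate each candidate on input a=0, b=1, c=0:
  N5 stuck-at-0: N1=1, N2=0, N3=0, N4=0, N5=0 [stuck-at-0], N6=1, N7=0, N8=1 → Y1=0, Y2=1 — matches
  N4 stuck-at-1: N1=1, N2=0, N3=0, N4=1 [stuck-at-1], N5=1, N6=1, N7=0, N8=1 → Y1=1, Y2=1 — eliminated
  N3 inverted output: N1=1, N2=0, N3=1 [inverted output], N4=1, N5=1, N6=1, N7=0, N8=1 → Y1=1, Y2=1 — eliminated
  N4 inverted output: N1=1, N2=0, N3=0, N4=1 [inverted output], N5=1, N6=1, N7=0, N8=1 → Y1=1, Y2=1 — eliminated
Only N5 stuck-at-0 reproduces the observed Y1=0, Y2=1.

N5 stuck-at-0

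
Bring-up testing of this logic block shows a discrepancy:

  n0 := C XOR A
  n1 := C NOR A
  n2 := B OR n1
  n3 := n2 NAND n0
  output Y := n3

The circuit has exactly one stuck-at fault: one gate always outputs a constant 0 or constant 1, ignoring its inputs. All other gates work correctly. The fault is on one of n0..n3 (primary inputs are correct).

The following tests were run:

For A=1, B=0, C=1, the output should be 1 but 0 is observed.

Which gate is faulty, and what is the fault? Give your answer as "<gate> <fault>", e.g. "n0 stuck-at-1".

Fault-free values for test 1 (A=1, B=0, C=1): n0=0, n1=0, n2=0, n3=1, giving Y=1. Observed 0.
Test 1: faults giving observed 0 are {n3 stuck-at-0}.
Only n3 stuck-at-0 is consistent with every test.

n3 stuck-at-0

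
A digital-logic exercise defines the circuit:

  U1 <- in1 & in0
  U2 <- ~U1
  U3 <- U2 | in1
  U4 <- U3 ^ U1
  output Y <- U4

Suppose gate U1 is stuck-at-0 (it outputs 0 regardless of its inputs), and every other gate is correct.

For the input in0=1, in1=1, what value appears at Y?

1

Propagate with U1 forced: U1=0 [stuck-at-0], U2=1, U3=1, U4=1.
So Y = 1. (Without the fault it would be 0.)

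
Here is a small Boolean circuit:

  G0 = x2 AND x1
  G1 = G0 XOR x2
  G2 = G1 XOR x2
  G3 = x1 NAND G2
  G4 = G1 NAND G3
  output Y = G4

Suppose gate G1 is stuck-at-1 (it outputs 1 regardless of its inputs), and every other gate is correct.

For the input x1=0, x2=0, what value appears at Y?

0

Propagate with G1 forced: G0=0, G1=1 [stuck-at-1], G2=1, G3=1, G4=0.
So Y = 0. (Without the fault it would be 1.)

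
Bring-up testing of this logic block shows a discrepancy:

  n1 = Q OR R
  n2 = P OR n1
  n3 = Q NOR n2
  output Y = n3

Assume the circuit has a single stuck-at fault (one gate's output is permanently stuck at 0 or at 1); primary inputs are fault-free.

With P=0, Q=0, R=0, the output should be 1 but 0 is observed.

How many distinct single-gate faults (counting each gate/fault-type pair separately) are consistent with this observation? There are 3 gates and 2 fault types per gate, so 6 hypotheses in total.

Fault-free: n1=0, n2=0, n3=1 → 1. Observed 0.
  n1 stuck-at-0: output 1 ✗
  n1 stuck-at-1: output 0 ✓
  n2 stuck-at-0: output 1 ✗
  n2 stuck-at-1: output 0 ✓
  n3 stuck-at-0: output 0 ✓
  n3 stuck-at-1: output 1 ✗
Consistent faults: {n1 stuck-at-1, n2 stuck-at-1, n3 stuck-at-0} — 3 in all.

3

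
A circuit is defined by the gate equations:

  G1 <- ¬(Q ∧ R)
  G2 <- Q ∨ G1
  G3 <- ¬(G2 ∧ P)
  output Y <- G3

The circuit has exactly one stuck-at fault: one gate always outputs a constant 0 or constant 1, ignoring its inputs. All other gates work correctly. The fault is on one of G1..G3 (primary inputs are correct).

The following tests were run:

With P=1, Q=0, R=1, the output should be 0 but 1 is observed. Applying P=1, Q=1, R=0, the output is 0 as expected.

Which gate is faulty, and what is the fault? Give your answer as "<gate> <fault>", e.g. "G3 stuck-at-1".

G1 stuck-at-0

Fault-free values for test 1 (P=1, Q=0, R=1): G1=1, G2=1, G3=0, giving Y=0. Observed 1.
Test 1: faults giving observed 1 are {G1 stuck-at-0, G2 stuck-at-0, G3 stuck-at-1}.
Test 2 (P=1, Q=1, R=0): fault-free G1=1, G2=1, G3=0 → 0; observed 0. Eliminates G2 stuck-at-0, G3 stuck-at-1.
Only G1 stuck-at-0 is consistent with every test.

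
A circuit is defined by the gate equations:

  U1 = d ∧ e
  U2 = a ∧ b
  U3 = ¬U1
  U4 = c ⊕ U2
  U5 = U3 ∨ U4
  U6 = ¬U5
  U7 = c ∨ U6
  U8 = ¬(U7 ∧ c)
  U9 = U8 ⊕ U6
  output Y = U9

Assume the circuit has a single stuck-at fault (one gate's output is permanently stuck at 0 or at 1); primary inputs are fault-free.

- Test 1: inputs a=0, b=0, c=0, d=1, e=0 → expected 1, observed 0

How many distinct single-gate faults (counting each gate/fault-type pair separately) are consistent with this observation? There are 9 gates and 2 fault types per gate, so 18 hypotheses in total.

Fault-free: U1=0, U2=0, U3=1, U4=0, U5=1, U6=0, U7=0, U8=1, U9=1 → 1. Observed 0.
  U1: stuck-at-1 ✓; others ✗
  U2: none of the 2 fault types match ✗
  U3: stuck-at-0 ✓; others ✗
  U4: none of the 2 fault types match ✗
  U5: stuck-at-0 ✓; others ✗
  U6: stuck-at-1 ✓; others ✗
  U7: none of the 2 fault types match ✗
  U8: stuck-at-0 ✓; others ✗
  U9: stuck-at-0 ✓; others ✗
Consistent faults: {U1 stuck-at-1, U3 stuck-at-0, U5 stuck-at-0, U6 stuck-at-1, U8 stuck-at-0, U9 stuck-at-0} — 6 in all.

6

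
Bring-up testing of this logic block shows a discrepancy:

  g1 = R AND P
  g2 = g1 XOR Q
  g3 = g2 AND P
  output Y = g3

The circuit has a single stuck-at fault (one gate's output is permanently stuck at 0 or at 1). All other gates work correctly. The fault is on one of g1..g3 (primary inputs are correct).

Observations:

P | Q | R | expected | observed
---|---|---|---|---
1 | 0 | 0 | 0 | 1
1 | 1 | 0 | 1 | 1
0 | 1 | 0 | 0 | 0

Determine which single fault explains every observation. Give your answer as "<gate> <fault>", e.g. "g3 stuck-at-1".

Fault-free values for test 1 (P=1, Q=0, R=0): g1=0, g2=0, g3=0, giving Y=0. Observed 1.
Test 1: faults giving observed 1 are {g1 stuck-at-1, g2 stuck-at-1, g3 stuck-at-1}.
Test 2 (P=1, Q=1, R=0): fault-free g1=0, g2=1, g3=1 → 1; observed 1. Eliminates g1 stuck-at-1.
Test 3 (P=0, Q=1, R=0): fault-free g1=0, g2=1, g3=0 → 0; observed 0. Eliminates g3 stuck-at-1.
Only g2 stuck-at-1 is consistent with every test.

g2 stuck-at-1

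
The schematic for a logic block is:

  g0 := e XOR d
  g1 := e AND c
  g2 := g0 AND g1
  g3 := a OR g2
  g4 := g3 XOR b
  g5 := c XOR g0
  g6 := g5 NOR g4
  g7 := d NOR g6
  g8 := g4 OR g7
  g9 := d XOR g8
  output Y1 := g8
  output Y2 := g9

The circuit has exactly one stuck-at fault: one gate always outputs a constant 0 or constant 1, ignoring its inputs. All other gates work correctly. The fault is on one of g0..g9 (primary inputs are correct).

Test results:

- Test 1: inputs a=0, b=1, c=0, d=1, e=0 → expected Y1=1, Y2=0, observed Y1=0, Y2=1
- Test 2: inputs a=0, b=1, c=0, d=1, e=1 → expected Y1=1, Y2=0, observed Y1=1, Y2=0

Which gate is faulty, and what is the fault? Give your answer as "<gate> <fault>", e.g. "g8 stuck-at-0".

g1 stuck-at-1

Fault-free values for test 1 (a=0, b=1, c=0, d=1, e=0): g0=1, g1=0, g2=0, g3=0, g4=1, g5=1, g6=0, g7=0, g8=1, g9=0, giving Y1=1, Y2=0. Observed Y1=0, Y2=1.
Test 1: faults giving observed Y1=0, Y2=1 are {g1 stuck-at-1, g2 stuck-at-1, g3 stuck-at-1, g4 stuck-at-0, g8 stuck-at-0}.
Test 2 (a=0, b=1, c=0, d=1, e=1): fault-free g0=0, g1=0, g2=0, g3=0, g4=1, g5=0, g6=0, g7=0, g8=1, g9=0 → Y1=1, Y2=0; observed Y1=1, Y2=0. Eliminates g2 stuck-at-1, g3 stuck-at-1, g4 stuck-at-0, g8 stuck-at-0.
Only g1 stuck-at-1 is consistent with every test.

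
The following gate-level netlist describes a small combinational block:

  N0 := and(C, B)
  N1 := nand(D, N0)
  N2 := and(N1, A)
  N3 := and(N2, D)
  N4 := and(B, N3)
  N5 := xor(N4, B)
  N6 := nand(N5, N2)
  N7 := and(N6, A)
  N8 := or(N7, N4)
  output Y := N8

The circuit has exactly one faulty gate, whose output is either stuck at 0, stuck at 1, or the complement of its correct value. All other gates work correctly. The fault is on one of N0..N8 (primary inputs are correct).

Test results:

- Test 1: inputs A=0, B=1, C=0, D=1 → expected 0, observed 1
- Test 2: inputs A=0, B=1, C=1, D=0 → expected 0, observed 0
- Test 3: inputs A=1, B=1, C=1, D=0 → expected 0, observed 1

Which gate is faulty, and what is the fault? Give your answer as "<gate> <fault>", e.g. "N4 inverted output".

N2 inverted output

Fault-free values for test 1 (A=0, B=1, C=0, D=1): N0=0, N1=1, N2=0, N3=0, N4=0, N5=1, N6=1, N7=0, N8=0, giving Y=0. Observed 1.
Test 1: faults giving observed 1 are {N2 stuck-at-1, N2 inverted output, N3 stuck-at-1, N3 inverted output, N4 stuck-at-1, N4 inverted output, N7 stuck-at-1, N7 inverted output, N8 stuck-at-1, N8 inverted output}.
Test 2 (A=0, B=1, C=1, D=0): fault-free N0=1, N1=1, N2=0, N3=0, N4=0, N5=1, N6=1, N7=0, N8=0 → 0; observed 0. Eliminates N3 stuck-at-1, N3 inverted output, N4 stuck-at-1, N4 inverted output, N7 stuck-at-1, N7 inverted output, N8 stuck-at-1, N8 inverted output.
Test 3 (A=1, B=1, C=1, D=0): fault-free N0=1, N1=1, N2=1, N3=0, N4=0, N5=1, N6=0, N7=0, N8=0 → 0; observed 1. Eliminates N2 stuck-at-1.
Only N2 inverted output is consistent with every test.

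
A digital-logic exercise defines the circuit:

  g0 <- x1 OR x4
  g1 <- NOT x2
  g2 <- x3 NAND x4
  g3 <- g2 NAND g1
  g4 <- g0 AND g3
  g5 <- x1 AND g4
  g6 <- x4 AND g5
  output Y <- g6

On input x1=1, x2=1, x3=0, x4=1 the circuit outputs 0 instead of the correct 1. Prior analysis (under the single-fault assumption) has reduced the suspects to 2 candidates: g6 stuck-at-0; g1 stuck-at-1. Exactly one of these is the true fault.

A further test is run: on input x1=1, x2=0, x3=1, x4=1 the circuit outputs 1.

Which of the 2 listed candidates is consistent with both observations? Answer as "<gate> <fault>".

Evaluate each candidate on input x1=1, x2=0, x3=1, x4=1:
  g6 stuck-at-0: g0=1, g1=1, g2=0, g3=1, g4=1, g5=1, g6=0 [stuck-at-0] → 0 — eliminated
  g1 stuck-at-1: g0=1, g1=1 [stuck-at-1], g2=0, g3=1, g4=1, g5=1, g6=1 → 1 — matches
Only g1 stuck-at-1 reproduces the observed 1.

g1 stuck-at-1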